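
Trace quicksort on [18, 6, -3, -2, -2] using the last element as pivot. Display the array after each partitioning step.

Partition 1: pivot=-2 at index 2 -> [-3, -2, -2, 6, 18]
Partition 2: pivot=-2 at index 1 -> [-3, -2, -2, 6, 18]
Partition 3: pivot=18 at index 4 -> [-3, -2, -2, 6, 18]


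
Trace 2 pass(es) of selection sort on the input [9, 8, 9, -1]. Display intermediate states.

Pass 1: Select minimum -1 at index 3, swap -> [-1, 8, 9, 9]
Pass 2: Select minimum 8 at index 1, swap -> [-1, 8, 9, 9]


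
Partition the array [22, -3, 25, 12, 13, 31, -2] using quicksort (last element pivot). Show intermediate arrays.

Partition 1: pivot=-2 at index 1 -> [-3, -2, 25, 12, 13, 31, 22]
Partition 2: pivot=22 at index 4 -> [-3, -2, 12, 13, 22, 31, 25]
Partition 3: pivot=13 at index 3 -> [-3, -2, 12, 13, 22, 31, 25]
Partition 4: pivot=25 at index 5 -> [-3, -2, 12, 13, 22, 25, 31]


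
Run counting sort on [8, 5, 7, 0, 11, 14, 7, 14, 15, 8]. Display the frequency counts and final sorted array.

Count array: [1, 0, 0, 0, 0, 1, 0, 2, 2, 0, 0, 1, 0, 0, 2, 1]
(count[i] = number of elements equal to i)
Cumulative count: [1, 1, 1, 1, 1, 2, 2, 4, 6, 6, 6, 7, 7, 7, 9, 10]
Sorted: [0, 5, 7, 7, 8, 8, 11, 14, 14, 15]


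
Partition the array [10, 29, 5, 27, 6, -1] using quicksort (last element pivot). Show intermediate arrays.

Partition 1: pivot=-1 at index 0 -> [-1, 29, 5, 27, 6, 10]
Partition 2: pivot=10 at index 3 -> [-1, 5, 6, 10, 29, 27]
Partition 3: pivot=6 at index 2 -> [-1, 5, 6, 10, 29, 27]
Partition 4: pivot=27 at index 4 -> [-1, 5, 6, 10, 27, 29]


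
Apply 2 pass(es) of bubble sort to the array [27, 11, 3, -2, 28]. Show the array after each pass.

After pass 1: [11, 3, -2, 27, 28] (3 swaps)
After pass 2: [3, -2, 11, 27, 28] (2 swaps)
Total swaps: 5


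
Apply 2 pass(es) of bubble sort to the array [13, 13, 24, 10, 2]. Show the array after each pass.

After pass 1: [13, 13, 10, 2, 24] (2 swaps)
After pass 2: [13, 10, 2, 13, 24] (2 swaps)
Total swaps: 4


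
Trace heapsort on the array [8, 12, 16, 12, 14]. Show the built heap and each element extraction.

Build heap: [16, 14, 8, 12, 12]
Extract 16: [14, 12, 8, 12, 16]
Extract 14: [12, 12, 8, 14, 16]
Extract 12: [12, 8, 12, 14, 16]
Extract 12: [8, 12, 12, 14, 16]


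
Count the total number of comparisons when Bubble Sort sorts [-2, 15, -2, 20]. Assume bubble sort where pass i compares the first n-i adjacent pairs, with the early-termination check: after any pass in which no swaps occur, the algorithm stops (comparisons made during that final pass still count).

Pass 1: compare adjacent pairs (0,1)..(2,3) = 3 comparison(s), 1 swap(s) -> [-2, -2, 15, 20]
Pass 2: compare adjacent pairs (0,1)..(1,2) = 2 comparison(s), 0 swap(s) -> [-2, -2, 15, 20]
No swaps in this pass, so bubble sort stops here.
Total comparisons: 3 + 2 = 5


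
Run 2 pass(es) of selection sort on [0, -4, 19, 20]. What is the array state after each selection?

Pass 1: Select minimum -4 at index 1, swap -> [-4, 0, 19, 20]
Pass 2: Select minimum 0 at index 1, swap -> [-4, 0, 19, 20]


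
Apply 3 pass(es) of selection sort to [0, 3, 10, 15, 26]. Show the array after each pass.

Pass 1: Select minimum 0 at index 0, swap -> [0, 3, 10, 15, 26]
Pass 2: Select minimum 3 at index 1, swap -> [0, 3, 10, 15, 26]
Pass 3: Select minimum 10 at index 2, swap -> [0, 3, 10, 15, 26]


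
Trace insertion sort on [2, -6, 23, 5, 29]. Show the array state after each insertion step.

First element 2 is already 'sorted'
Insert -6: shifted 1 elements -> [-6, 2, 23, 5, 29]
Insert 23: shifted 0 elements -> [-6, 2, 23, 5, 29]
Insert 5: shifted 1 elements -> [-6, 2, 5, 23, 29]
Insert 29: shifted 0 elements -> [-6, 2, 5, 23, 29]


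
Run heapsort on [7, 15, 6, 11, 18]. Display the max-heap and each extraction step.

Build heap: [18, 15, 6, 11, 7]
Extract 18: [15, 11, 6, 7, 18]
Extract 15: [11, 7, 6, 15, 18]
Extract 11: [7, 6, 11, 15, 18]
Extract 7: [6, 7, 11, 15, 18]


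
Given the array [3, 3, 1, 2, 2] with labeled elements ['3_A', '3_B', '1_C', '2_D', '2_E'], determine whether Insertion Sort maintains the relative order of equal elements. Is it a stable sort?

Trace Insertion Sort on the labeled array (the key is the number; the letter only tracks identity):
  Insert 3_B at index 1: [3_A, 3_B, 1_C, 2_D, 2_E]
  Insert 1_C at index 0: [1_C, 3_A, 3_B, 2_D, 2_E]
  Insert 2_D at index 1: [1_C, 2_D, 3_A, 3_B, 2_E]
  Insert 2_E at index 2: [1_C, 2_D, 2_E, 3_A, 3_B]
Final order: [1_C, 2_D, 2_E, 3_A, 3_B]
Equal keys:
  value 2: originally 2_D, 2_E; after sorting 2_D, 2_E -> order preserved
  value 3: originally 3_A, 3_B; after sorting 3_A, 3_B -> order preserved
All equal keys kept their original relative order. Insertion Sort is stable: elements are shifted only while they are strictly greater than the key, so a key is inserted after any equal elements already placed.
Answer: Stable


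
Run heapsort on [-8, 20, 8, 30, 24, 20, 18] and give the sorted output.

Build heap: [30, 24, 20, 20, -8, 8, 18]
Extract 30: [24, 20, 20, 18, -8, 8, 30]
Extract 24: [20, 18, 20, 8, -8, 24, 30]
Extract 20: [20, 18, -8, 8, 20, 24, 30]
Extract 20: [18, 8, -8, 20, 20, 24, 30]
Extract 18: [8, -8, 18, 20, 20, 24, 30]
Extract 8: [-8, 8, 18, 20, 20, 24, 30]


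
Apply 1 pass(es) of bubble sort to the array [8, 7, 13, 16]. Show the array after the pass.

After pass 1: [7, 8, 13, 16] (1 swaps)
Total swaps: 1


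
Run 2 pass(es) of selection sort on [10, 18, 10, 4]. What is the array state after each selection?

Pass 1: Select minimum 4 at index 3, swap -> [4, 18, 10, 10]
Pass 2: Select minimum 10 at index 2, swap -> [4, 10, 18, 10]


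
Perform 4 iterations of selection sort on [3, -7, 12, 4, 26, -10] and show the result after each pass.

Pass 1: Select minimum -10 at index 5, swap -> [-10, -7, 12, 4, 26, 3]
Pass 2: Select minimum -7 at index 1, swap -> [-10, -7, 12, 4, 26, 3]
Pass 3: Select minimum 3 at index 5, swap -> [-10, -7, 3, 4, 26, 12]
Pass 4: Select minimum 4 at index 3, swap -> [-10, -7, 3, 4, 26, 12]


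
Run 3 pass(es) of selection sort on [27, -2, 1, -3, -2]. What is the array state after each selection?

Pass 1: Select minimum -3 at index 3, swap -> [-3, -2, 1, 27, -2]
Pass 2: Select minimum -2 at index 1, swap -> [-3, -2, 1, 27, -2]
Pass 3: Select minimum -2 at index 4, swap -> [-3, -2, -2, 27, 1]


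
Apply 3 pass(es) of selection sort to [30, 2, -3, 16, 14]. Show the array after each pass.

Pass 1: Select minimum -3 at index 2, swap -> [-3, 2, 30, 16, 14]
Pass 2: Select minimum 2 at index 1, swap -> [-3, 2, 30, 16, 14]
Pass 3: Select minimum 14 at index 4, swap -> [-3, 2, 14, 16, 30]


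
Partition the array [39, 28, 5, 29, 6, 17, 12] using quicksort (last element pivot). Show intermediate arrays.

Partition 1: pivot=12 at index 2 -> [5, 6, 12, 29, 28, 17, 39]
Partition 2: pivot=6 at index 1 -> [5, 6, 12, 29, 28, 17, 39]
Partition 3: pivot=39 at index 6 -> [5, 6, 12, 29, 28, 17, 39]
Partition 4: pivot=17 at index 3 -> [5, 6, 12, 17, 28, 29, 39]
Partition 5: pivot=29 at index 5 -> [5, 6, 12, 17, 28, 29, 39]


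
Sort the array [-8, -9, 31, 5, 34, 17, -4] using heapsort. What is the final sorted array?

Build heap: [34, 5, 31, -8, -9, 17, -4]
Extract 34: [31, 5, 17, -8, -9, -4, 34]
Extract 31: [17, 5, -4, -8, -9, 31, 34]
Extract 17: [5, -8, -4, -9, 17, 31, 34]
Extract 5: [-4, -8, -9, 5, 17, 31, 34]
Extract -4: [-8, -9, -4, 5, 17, 31, 34]
Extract -8: [-9, -8, -4, 5, 17, 31, 34]


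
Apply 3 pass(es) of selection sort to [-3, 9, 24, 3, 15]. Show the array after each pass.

Pass 1: Select minimum -3 at index 0, swap -> [-3, 9, 24, 3, 15]
Pass 2: Select minimum 3 at index 3, swap -> [-3, 3, 24, 9, 15]
Pass 3: Select minimum 9 at index 3, swap -> [-3, 3, 9, 24, 15]


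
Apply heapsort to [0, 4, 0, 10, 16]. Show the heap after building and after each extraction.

Build heap: [16, 10, 0, 0, 4]
Extract 16: [10, 4, 0, 0, 16]
Extract 10: [4, 0, 0, 10, 16]
Extract 4: [0, 0, 4, 10, 16]
Extract 0: [0, 0, 4, 10, 16]


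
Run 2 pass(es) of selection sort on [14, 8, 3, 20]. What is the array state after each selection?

Pass 1: Select minimum 3 at index 2, swap -> [3, 8, 14, 20]
Pass 2: Select minimum 8 at index 1, swap -> [3, 8, 14, 20]


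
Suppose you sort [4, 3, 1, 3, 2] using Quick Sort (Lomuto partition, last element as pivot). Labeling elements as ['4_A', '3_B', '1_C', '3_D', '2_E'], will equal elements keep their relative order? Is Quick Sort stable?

Trace Quick Sort on the labeled array (the key is the number; the letter only tracks identity):
  Partition indices 0..4 around pivot 2_E -> [1_C, 2_E, 4_A, 3_D, 3_B]
  Partition indices 2..4 around pivot 3_B -> [1_C, 2_E, 3_D, 3_B, 4_A]
Final order: [1_C, 2_E, 3_D, 3_B, 4_A]
Equal keys:
  value 3: originally 3_B, 3_D; after sorting 3_D, 3_B -> order changed
Equal keys were reordered, so Quick Sort is not stable: partition swaps elements across long distances and can reorder equal keys. (One such input is enough; an unstable sort may happen to preserve order on other inputs, but it gives no guarantee.)
Answer: Not stable


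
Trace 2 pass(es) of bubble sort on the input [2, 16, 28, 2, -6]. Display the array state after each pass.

After pass 1: [2, 16, 2, -6, 28] (2 swaps)
After pass 2: [2, 2, -6, 16, 28] (2 swaps)
Total swaps: 4


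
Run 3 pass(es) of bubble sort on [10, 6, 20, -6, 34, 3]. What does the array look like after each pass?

After pass 1: [6, 10, -6, 20, 3, 34] (3 swaps)
After pass 2: [6, -6, 10, 3, 20, 34] (2 swaps)
After pass 3: [-6, 6, 3, 10, 20, 34] (2 swaps)
Total swaps: 7


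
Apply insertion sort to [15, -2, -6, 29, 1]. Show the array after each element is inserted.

First element 15 is already 'sorted'
Insert -2: shifted 1 elements -> [-2, 15, -6, 29, 1]
Insert -6: shifted 2 elements -> [-6, -2, 15, 29, 1]
Insert 29: shifted 0 elements -> [-6, -2, 15, 29, 1]
Insert 1: shifted 2 elements -> [-6, -2, 1, 15, 29]


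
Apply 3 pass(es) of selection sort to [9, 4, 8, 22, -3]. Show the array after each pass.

Pass 1: Select minimum -3 at index 4, swap -> [-3, 4, 8, 22, 9]
Pass 2: Select minimum 4 at index 1, swap -> [-3, 4, 8, 22, 9]
Pass 3: Select minimum 8 at index 2, swap -> [-3, 4, 8, 22, 9]


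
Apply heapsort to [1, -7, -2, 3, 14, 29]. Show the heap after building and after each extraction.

Build heap: [29, 14, 1, 3, -7, -2]
Extract 29: [14, 3, 1, -2, -7, 29]
Extract 14: [3, -2, 1, -7, 14, 29]
Extract 3: [1, -2, -7, 3, 14, 29]
Extract 1: [-2, -7, 1, 3, 14, 29]
Extract -2: [-7, -2, 1, 3, 14, 29]


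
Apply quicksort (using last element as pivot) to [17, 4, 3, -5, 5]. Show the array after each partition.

Partition 1: pivot=5 at index 3 -> [4, 3, -5, 5, 17]
Partition 2: pivot=-5 at index 0 -> [-5, 3, 4, 5, 17]
Partition 3: pivot=4 at index 2 -> [-5, 3, 4, 5, 17]


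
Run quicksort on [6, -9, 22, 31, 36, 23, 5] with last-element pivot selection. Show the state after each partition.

Partition 1: pivot=5 at index 1 -> [-9, 5, 22, 31, 36, 23, 6]
Partition 2: pivot=6 at index 2 -> [-9, 5, 6, 31, 36, 23, 22]
Partition 3: pivot=22 at index 3 -> [-9, 5, 6, 22, 36, 23, 31]
Partition 4: pivot=31 at index 5 -> [-9, 5, 6, 22, 23, 31, 36]


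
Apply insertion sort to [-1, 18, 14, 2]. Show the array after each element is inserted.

First element -1 is already 'sorted'
Insert 18: shifted 0 elements -> [-1, 18, 14, 2]
Insert 14: shifted 1 elements -> [-1, 14, 18, 2]
Insert 2: shifted 2 elements -> [-1, 2, 14, 18]


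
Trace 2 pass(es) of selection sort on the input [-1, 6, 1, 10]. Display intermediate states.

Pass 1: Select minimum -1 at index 0, swap -> [-1, 6, 1, 10]
Pass 2: Select minimum 1 at index 2, swap -> [-1, 1, 6, 10]


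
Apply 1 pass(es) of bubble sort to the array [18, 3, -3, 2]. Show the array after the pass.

After pass 1: [3, -3, 2, 18] (3 swaps)
Total swaps: 3


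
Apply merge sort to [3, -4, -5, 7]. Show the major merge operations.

Divide and conquer:
  Merge [3] + [-4] -> [-4, 3]
  Merge [-5] + [7] -> [-5, 7]
  Merge [-4, 3] + [-5, 7] -> [-5, -4, 3, 7]


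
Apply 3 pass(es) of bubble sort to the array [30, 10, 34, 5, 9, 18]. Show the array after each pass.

After pass 1: [10, 30, 5, 9, 18, 34] (4 swaps)
After pass 2: [10, 5, 9, 18, 30, 34] (3 swaps)
After pass 3: [5, 9, 10, 18, 30, 34] (2 swaps)
Total swaps: 9


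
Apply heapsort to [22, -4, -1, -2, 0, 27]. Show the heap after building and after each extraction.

Build heap: [27, 0, 22, -2, -4, -1]
Extract 27: [22, 0, -1, -2, -4, 27]
Extract 22: [0, -2, -1, -4, 22, 27]
Extract 0: [-1, -2, -4, 0, 22, 27]
Extract -1: [-2, -4, -1, 0, 22, 27]
Extract -2: [-4, -2, -1, 0, 22, 27]


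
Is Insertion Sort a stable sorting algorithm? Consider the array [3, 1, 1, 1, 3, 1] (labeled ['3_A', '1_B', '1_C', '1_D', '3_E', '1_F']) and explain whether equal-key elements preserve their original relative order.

Trace Insertion Sort on the labeled array (the key is the number; the letter only tracks identity):
  Insert 1_B at index 0: [1_B, 3_A, 1_C, 1_D, 3_E, 1_F]
  Insert 1_C at index 1: [1_B, 1_C, 3_A, 1_D, 3_E, 1_F]
  Insert 1_D at index 2: [1_B, 1_C, 1_D, 3_A, 3_E, 1_F]
  Insert 3_E at index 4: [1_B, 1_C, 1_D, 3_A, 3_E, 1_F]
  Insert 1_F at index 3: [1_B, 1_C, 1_D, 1_F, 3_A, 3_E]
Final order: [1_B, 1_C, 1_D, 1_F, 3_A, 3_E]
Equal keys:
  value 1: originally 1_B, 1_C, 1_D, 1_F; after sorting 1_B, 1_C, 1_D, 1_F -> order preserved
  value 3: originally 3_A, 3_E; after sorting 3_A, 3_E -> order preserved
All equal keys kept their original relative order. Insertion Sort is stable: elements are shifted only while they are strictly greater than the key, so a key is inserted after any equal elements already placed.
Answer: Stable


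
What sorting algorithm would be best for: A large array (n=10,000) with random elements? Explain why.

Best choice: Quicksort or Mergesort
Reason: Both have O(n log n) average case; quicksort has lower constant factors


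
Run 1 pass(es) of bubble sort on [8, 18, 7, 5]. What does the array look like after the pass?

After pass 1: [8, 7, 5, 18] (2 swaps)
Total swaps: 2


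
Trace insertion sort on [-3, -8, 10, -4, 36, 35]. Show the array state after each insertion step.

First element -3 is already 'sorted'
Insert -8: shifted 1 elements -> [-8, -3, 10, -4, 36, 35]
Insert 10: shifted 0 elements -> [-8, -3, 10, -4, 36, 35]
Insert -4: shifted 2 elements -> [-8, -4, -3, 10, 36, 35]
Insert 36: shifted 0 elements -> [-8, -4, -3, 10, 36, 35]
Insert 35: shifted 1 elements -> [-8, -4, -3, 10, 35, 36]


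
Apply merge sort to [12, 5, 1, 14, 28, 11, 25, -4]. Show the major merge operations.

Divide and conquer:
  Merge [12] + [5] -> [5, 12]
  Merge [1] + [14] -> [1, 14]
  Merge [5, 12] + [1, 14] -> [1, 5, 12, 14]
  Merge [28] + [11] -> [11, 28]
  Merge [25] + [-4] -> [-4, 25]
  Merge [11, 28] + [-4, 25] -> [-4, 11, 25, 28]
  Merge [1, 5, 12, 14] + [-4, 11, 25, 28] -> [-4, 1, 5, 11, 12, 14, 25, 28]


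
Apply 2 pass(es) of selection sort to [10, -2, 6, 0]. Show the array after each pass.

Pass 1: Select minimum -2 at index 1, swap -> [-2, 10, 6, 0]
Pass 2: Select minimum 0 at index 3, swap -> [-2, 0, 6, 10]


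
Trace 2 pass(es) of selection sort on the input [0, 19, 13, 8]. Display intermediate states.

Pass 1: Select minimum 0 at index 0, swap -> [0, 19, 13, 8]
Pass 2: Select minimum 8 at index 3, swap -> [0, 8, 13, 19]


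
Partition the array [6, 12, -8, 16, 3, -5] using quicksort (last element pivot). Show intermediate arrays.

Partition 1: pivot=-5 at index 1 -> [-8, -5, 6, 16, 3, 12]
Partition 2: pivot=12 at index 4 -> [-8, -5, 6, 3, 12, 16]
Partition 3: pivot=3 at index 2 -> [-8, -5, 3, 6, 12, 16]


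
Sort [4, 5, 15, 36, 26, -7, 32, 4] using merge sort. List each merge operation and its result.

Divide and conquer:
  Merge [4] + [5] -> [4, 5]
  Merge [15] + [36] -> [15, 36]
  Merge [4, 5] + [15, 36] -> [4, 5, 15, 36]
  Merge [26] + [-7] -> [-7, 26]
  Merge [32] + [4] -> [4, 32]
  Merge [-7, 26] + [4, 32] -> [-7, 4, 26, 32]
  Merge [4, 5, 15, 36] + [-7, 4, 26, 32] -> [-7, 4, 4, 5, 15, 26, 32, 36]


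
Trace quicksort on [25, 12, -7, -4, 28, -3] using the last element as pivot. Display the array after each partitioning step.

Partition 1: pivot=-3 at index 2 -> [-7, -4, -3, 12, 28, 25]
Partition 2: pivot=-4 at index 1 -> [-7, -4, -3, 12, 28, 25]
Partition 3: pivot=25 at index 4 -> [-7, -4, -3, 12, 25, 28]


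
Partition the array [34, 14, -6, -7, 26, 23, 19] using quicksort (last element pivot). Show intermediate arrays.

Partition 1: pivot=19 at index 3 -> [14, -6, -7, 19, 26, 23, 34]
Partition 2: pivot=-7 at index 0 -> [-7, -6, 14, 19, 26, 23, 34]
Partition 3: pivot=14 at index 2 -> [-7, -6, 14, 19, 26, 23, 34]
Partition 4: pivot=34 at index 6 -> [-7, -6, 14, 19, 26, 23, 34]
Partition 5: pivot=23 at index 4 -> [-7, -6, 14, 19, 23, 26, 34]


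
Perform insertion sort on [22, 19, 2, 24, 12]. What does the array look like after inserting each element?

First element 22 is already 'sorted'
Insert 19: shifted 1 elements -> [19, 22, 2, 24, 12]
Insert 2: shifted 2 elements -> [2, 19, 22, 24, 12]
Insert 24: shifted 0 elements -> [2, 19, 22, 24, 12]
Insert 12: shifted 3 elements -> [2, 12, 19, 22, 24]


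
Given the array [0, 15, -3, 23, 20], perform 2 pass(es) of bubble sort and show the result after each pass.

After pass 1: [0, -3, 15, 20, 23] (2 swaps)
After pass 2: [-3, 0, 15, 20, 23] (1 swaps)
Total swaps: 3


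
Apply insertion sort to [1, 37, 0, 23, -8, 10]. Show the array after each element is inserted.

First element 1 is already 'sorted'
Insert 37: shifted 0 elements -> [1, 37, 0, 23, -8, 10]
Insert 0: shifted 2 elements -> [0, 1, 37, 23, -8, 10]
Insert 23: shifted 1 elements -> [0, 1, 23, 37, -8, 10]
Insert -8: shifted 4 elements -> [-8, 0, 1, 23, 37, 10]
Insert 10: shifted 2 elements -> [-8, 0, 1, 10, 23, 37]


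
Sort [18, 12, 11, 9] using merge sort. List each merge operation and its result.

Divide and conquer:
  Merge [18] + [12] -> [12, 18]
  Merge [11] + [9] -> [9, 11]
  Merge [12, 18] + [9, 11] -> [9, 11, 12, 18]


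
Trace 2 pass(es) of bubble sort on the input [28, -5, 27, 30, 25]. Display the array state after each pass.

After pass 1: [-5, 27, 28, 25, 30] (3 swaps)
After pass 2: [-5, 27, 25, 28, 30] (1 swaps)
Total swaps: 4


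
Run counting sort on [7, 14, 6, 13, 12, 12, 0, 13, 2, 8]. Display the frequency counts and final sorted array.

Count array: [1, 0, 1, 0, 0, 0, 1, 1, 1, 0, 0, 0, 2, 2, 1]
(count[i] = number of elements equal to i)
Cumulative count: [1, 1, 2, 2, 2, 2, 3, 4, 5, 5, 5, 5, 7, 9, 10]
Sorted: [0, 2, 6, 7, 8, 12, 12, 13, 13, 14]


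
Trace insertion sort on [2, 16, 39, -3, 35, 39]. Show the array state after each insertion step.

First element 2 is already 'sorted'
Insert 16: shifted 0 elements -> [2, 16, 39, -3, 35, 39]
Insert 39: shifted 0 elements -> [2, 16, 39, -3, 35, 39]
Insert -3: shifted 3 elements -> [-3, 2, 16, 39, 35, 39]
Insert 35: shifted 1 elements -> [-3, 2, 16, 35, 39, 39]
Insert 39: shifted 0 elements -> [-3, 2, 16, 35, 39, 39]


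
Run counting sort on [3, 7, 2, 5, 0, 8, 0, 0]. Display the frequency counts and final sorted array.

Count array: [3, 0, 1, 1, 0, 1, 0, 1, 1]
(count[i] = number of elements equal to i)
Cumulative count: [3, 3, 4, 5, 5, 6, 6, 7, 8]
Sorted: [0, 0, 0, 2, 3, 5, 7, 8]


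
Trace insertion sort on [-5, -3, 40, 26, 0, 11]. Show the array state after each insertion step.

First element -5 is already 'sorted'
Insert -3: shifted 0 elements -> [-5, -3, 40, 26, 0, 11]
Insert 40: shifted 0 elements -> [-5, -3, 40, 26, 0, 11]
Insert 26: shifted 1 elements -> [-5, -3, 26, 40, 0, 11]
Insert 0: shifted 2 elements -> [-5, -3, 0, 26, 40, 11]
Insert 11: shifted 2 elements -> [-5, -3, 0, 11, 26, 40]


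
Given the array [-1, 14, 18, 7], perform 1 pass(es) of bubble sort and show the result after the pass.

After pass 1: [-1, 14, 7, 18] (1 swaps)
Total swaps: 1


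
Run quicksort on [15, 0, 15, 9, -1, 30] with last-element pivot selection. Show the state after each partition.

Partition 1: pivot=30 at index 5 -> [15, 0, 15, 9, -1, 30]
Partition 2: pivot=-1 at index 0 -> [-1, 0, 15, 9, 15, 30]
Partition 3: pivot=15 at index 4 -> [-1, 0, 15, 9, 15, 30]
Partition 4: pivot=9 at index 2 -> [-1, 0, 9, 15, 15, 30]


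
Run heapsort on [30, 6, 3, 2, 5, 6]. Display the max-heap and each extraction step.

Build heap: [30, 6, 6, 2, 5, 3]
Extract 30: [6, 5, 6, 2, 3, 30]
Extract 6: [6, 5, 3, 2, 6, 30]
Extract 6: [5, 2, 3, 6, 6, 30]
Extract 5: [3, 2, 5, 6, 6, 30]
Extract 3: [2, 3, 5, 6, 6, 30]


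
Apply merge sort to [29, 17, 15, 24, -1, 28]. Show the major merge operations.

Divide and conquer:
  Merge [17] + [15] -> [15, 17]
  Merge [29] + [15, 17] -> [15, 17, 29]
  Merge [-1] + [28] -> [-1, 28]
  Merge [24] + [-1, 28] -> [-1, 24, 28]
  Merge [15, 17, 29] + [-1, 24, 28] -> [-1, 15, 17, 24, 28, 29]


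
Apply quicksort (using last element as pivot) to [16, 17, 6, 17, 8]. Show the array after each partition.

Partition 1: pivot=8 at index 1 -> [6, 8, 16, 17, 17]
Partition 2: pivot=17 at index 4 -> [6, 8, 16, 17, 17]
Partition 3: pivot=17 at index 3 -> [6, 8, 16, 17, 17]


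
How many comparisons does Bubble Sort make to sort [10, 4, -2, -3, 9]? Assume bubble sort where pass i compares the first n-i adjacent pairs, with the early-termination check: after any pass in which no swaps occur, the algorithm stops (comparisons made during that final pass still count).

Pass 1: compare adjacent pairs (0,1)..(3,4) = 4 comparison(s), 4 swap(s) -> [4, -2, -3, 9, 10]
Pass 2: compare adjacent pairs (0,1)..(2,3) = 3 comparison(s), 2 swap(s) -> [-2, -3, 4, 9, 10]
Pass 3: compare adjacent pairs (0,1)..(1,2) = 2 comparison(s), 1 swap(s) -> [-3, -2, 4, 9, 10]
Pass 4: compare adjacent pairs (0,1)..(0,1) = 1 comparison(s), 0 swap(s) -> [-3, -2, 4, 9, 10]
No swaps in this pass, so bubble sort stops here.
Total comparisons: 4 + 3 + 2 + 1 = 10


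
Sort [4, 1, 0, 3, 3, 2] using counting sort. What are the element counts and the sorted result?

Count array: [1, 1, 1, 2, 1]
(count[i] = number of elements equal to i)
Cumulative count: [1, 2, 3, 5, 6]
Sorted: [0, 1, 2, 3, 3, 4]


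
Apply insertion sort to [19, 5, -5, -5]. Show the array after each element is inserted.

First element 19 is already 'sorted'
Insert 5: shifted 1 elements -> [5, 19, -5, -5]
Insert -5: shifted 2 elements -> [-5, 5, 19, -5]
Insert -5: shifted 2 elements -> [-5, -5, 5, 19]


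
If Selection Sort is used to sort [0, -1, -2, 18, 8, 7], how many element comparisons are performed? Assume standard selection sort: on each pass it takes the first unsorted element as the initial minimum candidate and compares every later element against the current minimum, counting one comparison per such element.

Pass 1: scan indices 1..5 for the minimum = 5 comparison(s); min is -2, place at index 0 -> [-2, -1, 0, 18, 8, 7]
Pass 2: scan indices 2..5 for the minimum = 4 comparison(s); min is -1, place at index 1 -> [-2, -1, 0, 18, 8, 7]
Pass 3: scan indices 3..5 for the minimum = 3 comparison(s); min is 0, place at index 2 -> [-2, -1, 0, 18, 8, 7]
Pass 4: scan indices 4..5 for the minimum = 2 comparison(s); min is 7, place at index 3 -> [-2, -1, 0, 7, 8, 18]
Pass 5: scan indices 5..5 for the minimum = 1 comparison(s); min is 8, place at index 4 -> [-2, -1, 0, 7, 8, 18]
Selection sort always scans the whole unsorted suffix, so the count is (n-1) + (n-2) + ... + 1 = n(n-1)/2 = 6*5/2 = 15 regardless of the input order.
Total comparisons: 5 + 4 + 3 + 2 + 1 = 15


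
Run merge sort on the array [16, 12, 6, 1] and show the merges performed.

Divide and conquer:
  Merge [16] + [12] -> [12, 16]
  Merge [6] + [1] -> [1, 6]
  Merge [12, 16] + [1, 6] -> [1, 6, 12, 16]


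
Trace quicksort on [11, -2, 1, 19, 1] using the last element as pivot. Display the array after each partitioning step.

Partition 1: pivot=1 at index 2 -> [-2, 1, 1, 19, 11]
Partition 2: pivot=1 at index 1 -> [-2, 1, 1, 19, 11]
Partition 3: pivot=11 at index 3 -> [-2, 1, 1, 11, 19]


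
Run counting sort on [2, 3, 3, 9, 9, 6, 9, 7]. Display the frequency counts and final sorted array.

Count array: [0, 0, 1, 2, 0, 0, 1, 1, 0, 3]
(count[i] = number of elements equal to i)
Cumulative count: [0, 0, 1, 3, 3, 3, 4, 5, 5, 8]
Sorted: [2, 3, 3, 6, 7, 9, 9, 9]


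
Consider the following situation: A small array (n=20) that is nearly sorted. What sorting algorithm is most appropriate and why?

Best choice: Insertion sort
Reason: Insertion sort is O(n) for nearly sorted arrays and has low overhead


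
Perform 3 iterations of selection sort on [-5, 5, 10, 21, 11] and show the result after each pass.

Pass 1: Select minimum -5 at index 0, swap -> [-5, 5, 10, 21, 11]
Pass 2: Select minimum 5 at index 1, swap -> [-5, 5, 10, 21, 11]
Pass 3: Select minimum 10 at index 2, swap -> [-5, 5, 10, 21, 11]


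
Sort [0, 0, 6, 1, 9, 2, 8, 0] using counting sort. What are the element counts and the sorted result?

Count array: [3, 1, 1, 0, 0, 0, 1, 0, 1, 1]
(count[i] = number of elements equal to i)
Cumulative count: [3, 4, 5, 5, 5, 5, 6, 6, 7, 8]
Sorted: [0, 0, 0, 1, 2, 6, 8, 9]


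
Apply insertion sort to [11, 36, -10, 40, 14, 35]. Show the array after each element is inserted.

First element 11 is already 'sorted'
Insert 36: shifted 0 elements -> [11, 36, -10, 40, 14, 35]
Insert -10: shifted 2 elements -> [-10, 11, 36, 40, 14, 35]
Insert 40: shifted 0 elements -> [-10, 11, 36, 40, 14, 35]
Insert 14: shifted 2 elements -> [-10, 11, 14, 36, 40, 35]
Insert 35: shifted 2 elements -> [-10, 11, 14, 35, 36, 40]


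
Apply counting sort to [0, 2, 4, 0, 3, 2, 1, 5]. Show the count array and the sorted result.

Count array: [2, 1, 2, 1, 1, 1]
(count[i] = number of elements equal to i)
Cumulative count: [2, 3, 5, 6, 7, 8]
Sorted: [0, 0, 1, 2, 2, 3, 4, 5]


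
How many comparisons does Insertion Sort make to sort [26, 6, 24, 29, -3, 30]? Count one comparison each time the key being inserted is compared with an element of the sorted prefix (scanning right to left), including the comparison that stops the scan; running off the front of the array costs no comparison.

Insert 6: 26 > 6 (shift), reached front = 1 comparison(s) -> [6, 26, 24, 29, -3, 30]
Insert 24: 26 > 24 (shift), 6 <= 24 (stop) = 2 comparison(s) -> [6, 24, 26, 29, -3, 30]
Insert 29: 26 <= 29 (stop) = 1 comparison(s) -> [6, 24, 26, 29, -3, 30]
Insert -3: 29 > -3 (shift), 26 > -3 (shift), 24 > -3 (shift), 6 > -3 (shift), reached front = 4 comparison(s) -> [-3, 6, 24, 26, 29, 30]
Insert 30: 29 <= 30 (stop) = 1 comparison(s) -> [-3, 6, 24, 26, 29, 30]
Total comparisons: 1 + 2 + 1 + 4 + 1 = 9


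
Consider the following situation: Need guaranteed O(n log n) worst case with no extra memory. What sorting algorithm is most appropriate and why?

Best choice: Heapsort
Reason: Heapsort is O(n log n) worst case and sorts in-place; quicksort can degrade to O(n^2)


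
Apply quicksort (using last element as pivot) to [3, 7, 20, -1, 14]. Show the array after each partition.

Partition 1: pivot=14 at index 3 -> [3, 7, -1, 14, 20]
Partition 2: pivot=-1 at index 0 -> [-1, 7, 3, 14, 20]
Partition 3: pivot=3 at index 1 -> [-1, 3, 7, 14, 20]


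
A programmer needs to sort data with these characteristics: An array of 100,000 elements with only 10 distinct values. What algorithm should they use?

Best choice: 3-way quicksort or Counting sort
Reason: 3-way (Dutch national flag) partitioning groups every copy of the pivot together, so with only d=10 distinct keys quicksort finishes in O(n log d) expected time, which is effectively linear; counting sort runs in O(n + k) where k is the size of the key range (not the number of distinct values), so it is linear when the 10 values are integers drawn from a small known range


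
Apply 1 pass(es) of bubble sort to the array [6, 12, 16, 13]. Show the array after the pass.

After pass 1: [6, 12, 13, 16] (1 swaps)
Total swaps: 1


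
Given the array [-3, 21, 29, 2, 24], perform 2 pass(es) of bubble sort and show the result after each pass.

After pass 1: [-3, 21, 2, 24, 29] (2 swaps)
After pass 2: [-3, 2, 21, 24, 29] (1 swaps)
Total swaps: 3


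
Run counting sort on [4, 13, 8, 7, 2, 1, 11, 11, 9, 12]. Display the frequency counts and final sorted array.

Count array: [0, 1, 1, 0, 1, 0, 0, 1, 1, 1, 0, 2, 1, 1]
(count[i] = number of elements equal to i)
Cumulative count: [0, 1, 2, 2, 3, 3, 3, 4, 5, 6, 6, 8, 9, 10]
Sorted: [1, 2, 4, 7, 8, 9, 11, 11, 12, 13]


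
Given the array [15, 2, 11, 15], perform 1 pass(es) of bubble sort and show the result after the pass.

After pass 1: [2, 11, 15, 15] (2 swaps)
Total swaps: 2


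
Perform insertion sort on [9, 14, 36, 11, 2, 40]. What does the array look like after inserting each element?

First element 9 is already 'sorted'
Insert 14: shifted 0 elements -> [9, 14, 36, 11, 2, 40]
Insert 36: shifted 0 elements -> [9, 14, 36, 11, 2, 40]
Insert 11: shifted 2 elements -> [9, 11, 14, 36, 2, 40]
Insert 2: shifted 4 elements -> [2, 9, 11, 14, 36, 40]
Insert 40: shifted 0 elements -> [2, 9, 11, 14, 36, 40]


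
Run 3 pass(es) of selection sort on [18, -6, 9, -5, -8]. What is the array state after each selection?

Pass 1: Select minimum -8 at index 4, swap -> [-8, -6, 9, -5, 18]
Pass 2: Select minimum -6 at index 1, swap -> [-8, -6, 9, -5, 18]
Pass 3: Select minimum -5 at index 3, swap -> [-8, -6, -5, 9, 18]


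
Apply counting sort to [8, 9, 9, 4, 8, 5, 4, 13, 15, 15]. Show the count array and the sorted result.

Count array: [0, 0, 0, 0, 2, 1, 0, 0, 2, 2, 0, 0, 0, 1, 0, 2]
(count[i] = number of elements equal to i)
Cumulative count: [0, 0, 0, 0, 2, 3, 3, 3, 5, 7, 7, 7, 7, 8, 8, 10]
Sorted: [4, 4, 5, 8, 8, 9, 9, 13, 15, 15]


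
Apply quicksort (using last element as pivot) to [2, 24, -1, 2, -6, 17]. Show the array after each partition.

Partition 1: pivot=17 at index 4 -> [2, -1, 2, -6, 17, 24]
Partition 2: pivot=-6 at index 0 -> [-6, -1, 2, 2, 17, 24]
Partition 3: pivot=2 at index 3 -> [-6, -1, 2, 2, 17, 24]
Partition 4: pivot=2 at index 2 -> [-6, -1, 2, 2, 17, 24]


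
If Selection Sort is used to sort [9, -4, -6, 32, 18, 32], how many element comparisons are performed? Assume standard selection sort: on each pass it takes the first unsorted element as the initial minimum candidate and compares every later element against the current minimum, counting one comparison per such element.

Pass 1: scan indices 1..5 for the minimum = 5 comparison(s); min is -6, place at index 0 -> [-6, -4, 9, 32, 18, 32]
Pass 2: scan indices 2..5 for the minimum = 4 comparison(s); min is -4, place at index 1 -> [-6, -4, 9, 32, 18, 32]
Pass 3: scan indices 3..5 for the minimum = 3 comparison(s); min is 9, place at index 2 -> [-6, -4, 9, 32, 18, 32]
Pass 4: scan indices 4..5 for the minimum = 2 comparison(s); min is 18, place at index 3 -> [-6, -4, 9, 18, 32, 32]
Pass 5: scan indices 5..5 for the minimum = 1 comparison(s); min is 32, place at index 4 -> [-6, -4, 9, 18, 32, 32]
Selection sort always scans the whole unsorted suffix, so the count is (n-1) + (n-2) + ... + 1 = n(n-1)/2 = 6*5/2 = 15 regardless of the input order.
Total comparisons: 5 + 4 + 3 + 2 + 1 = 15


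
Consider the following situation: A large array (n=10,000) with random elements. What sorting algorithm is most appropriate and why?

Best choice: Quicksort or Mergesort
Reason: Both have O(n log n) average case; quicksort has lower constant factors


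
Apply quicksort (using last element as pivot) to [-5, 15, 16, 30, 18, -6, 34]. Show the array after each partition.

Partition 1: pivot=34 at index 6 -> [-5, 15, 16, 30, 18, -6, 34]
Partition 2: pivot=-6 at index 0 -> [-6, 15, 16, 30, 18, -5, 34]
Partition 3: pivot=-5 at index 1 -> [-6, -5, 16, 30, 18, 15, 34]
Partition 4: pivot=15 at index 2 -> [-6, -5, 15, 30, 18, 16, 34]
Partition 5: pivot=16 at index 3 -> [-6, -5, 15, 16, 18, 30, 34]
Partition 6: pivot=30 at index 5 -> [-6, -5, 15, 16, 18, 30, 34]


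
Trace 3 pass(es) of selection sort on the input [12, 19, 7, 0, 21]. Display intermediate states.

Pass 1: Select minimum 0 at index 3, swap -> [0, 19, 7, 12, 21]
Pass 2: Select minimum 7 at index 2, swap -> [0, 7, 19, 12, 21]
Pass 3: Select minimum 12 at index 3, swap -> [0, 7, 12, 19, 21]


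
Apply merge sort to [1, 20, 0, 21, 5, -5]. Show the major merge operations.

Divide and conquer:
  Merge [20] + [0] -> [0, 20]
  Merge [1] + [0, 20] -> [0, 1, 20]
  Merge [5] + [-5] -> [-5, 5]
  Merge [21] + [-5, 5] -> [-5, 5, 21]
  Merge [0, 1, 20] + [-5, 5, 21] -> [-5, 0, 1, 5, 20, 21]


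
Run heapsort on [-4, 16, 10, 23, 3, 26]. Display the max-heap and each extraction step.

Build heap: [26, 23, 10, 16, 3, -4]
Extract 26: [23, 16, 10, -4, 3, 26]
Extract 23: [16, 3, 10, -4, 23, 26]
Extract 16: [10, 3, -4, 16, 23, 26]
Extract 10: [3, -4, 10, 16, 23, 26]
Extract 3: [-4, 3, 10, 16, 23, 26]


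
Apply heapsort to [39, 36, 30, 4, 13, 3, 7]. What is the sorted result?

Build heap: [39, 36, 30, 4, 13, 3, 7]
Extract 39: [36, 13, 30, 4, 7, 3, 39]
Extract 36: [30, 13, 3, 4, 7, 36, 39]
Extract 30: [13, 7, 3, 4, 30, 36, 39]
Extract 13: [7, 4, 3, 13, 30, 36, 39]
Extract 7: [4, 3, 7, 13, 30, 36, 39]
Extract 4: [3, 4, 7, 13, 30, 36, 39]


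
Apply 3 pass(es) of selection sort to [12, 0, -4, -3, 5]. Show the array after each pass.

Pass 1: Select minimum -4 at index 2, swap -> [-4, 0, 12, -3, 5]
Pass 2: Select minimum -3 at index 3, swap -> [-4, -3, 12, 0, 5]
Pass 3: Select minimum 0 at index 3, swap -> [-4, -3, 0, 12, 5]


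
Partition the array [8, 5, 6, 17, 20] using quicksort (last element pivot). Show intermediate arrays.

Partition 1: pivot=20 at index 4 -> [8, 5, 6, 17, 20]
Partition 2: pivot=17 at index 3 -> [8, 5, 6, 17, 20]
Partition 3: pivot=6 at index 1 -> [5, 6, 8, 17, 20]


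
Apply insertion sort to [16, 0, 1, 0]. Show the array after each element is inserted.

First element 16 is already 'sorted'
Insert 0: shifted 1 elements -> [0, 16, 1, 0]
Insert 1: shifted 1 elements -> [0, 1, 16, 0]
Insert 0: shifted 2 elements -> [0, 0, 1, 16]


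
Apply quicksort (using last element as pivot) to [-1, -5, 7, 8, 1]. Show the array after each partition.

Partition 1: pivot=1 at index 2 -> [-1, -5, 1, 8, 7]
Partition 2: pivot=-5 at index 0 -> [-5, -1, 1, 8, 7]
Partition 3: pivot=7 at index 3 -> [-5, -1, 1, 7, 8]


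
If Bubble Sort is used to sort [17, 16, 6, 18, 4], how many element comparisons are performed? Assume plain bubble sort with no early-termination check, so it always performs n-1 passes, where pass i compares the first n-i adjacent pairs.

Pass 1: compare adjacent pairs (0,1)..(3,4) = 4 comparison(s), 3 swap(s) -> [16, 6, 17, 4, 18]
Pass 2: compare adjacent pairs (0,1)..(2,3) = 3 comparison(s), 2 swap(s) -> [6, 16, 4, 17, 18]
Pass 3: compare adjacent pairs (0,1)..(1,2) = 2 comparison(s), 1 swap(s) -> [6, 4, 16, 17, 18]
Pass 4: compare adjacent pairs (0,1)..(0,1) = 1 comparison(s), 1 swap(s) -> [4, 6, 16, 17, 18]
Total comparisons: 4 + 3 + 2 + 1 = 10


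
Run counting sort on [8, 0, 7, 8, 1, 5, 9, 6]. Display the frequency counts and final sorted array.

Count array: [1, 1, 0, 0, 0, 1, 1, 1, 2, 1]
(count[i] = number of elements equal to i)
Cumulative count: [1, 2, 2, 2, 2, 3, 4, 5, 7, 8]
Sorted: [0, 1, 5, 6, 7, 8, 8, 9]


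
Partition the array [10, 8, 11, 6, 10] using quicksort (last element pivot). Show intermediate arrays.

Partition 1: pivot=10 at index 3 -> [10, 8, 6, 10, 11]
Partition 2: pivot=6 at index 0 -> [6, 8, 10, 10, 11]
Partition 3: pivot=10 at index 2 -> [6, 8, 10, 10, 11]


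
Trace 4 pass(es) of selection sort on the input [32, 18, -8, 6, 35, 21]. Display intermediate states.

Pass 1: Select minimum -8 at index 2, swap -> [-8, 18, 32, 6, 35, 21]
Pass 2: Select minimum 6 at index 3, swap -> [-8, 6, 32, 18, 35, 21]
Pass 3: Select minimum 18 at index 3, swap -> [-8, 6, 18, 32, 35, 21]
Pass 4: Select minimum 21 at index 5, swap -> [-8, 6, 18, 21, 35, 32]


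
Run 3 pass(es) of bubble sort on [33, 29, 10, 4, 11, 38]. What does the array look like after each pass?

After pass 1: [29, 10, 4, 11, 33, 38] (4 swaps)
After pass 2: [10, 4, 11, 29, 33, 38] (3 swaps)
After pass 3: [4, 10, 11, 29, 33, 38] (1 swaps)
Total swaps: 8


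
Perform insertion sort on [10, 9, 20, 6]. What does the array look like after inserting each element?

First element 10 is already 'sorted'
Insert 9: shifted 1 elements -> [9, 10, 20, 6]
Insert 20: shifted 0 elements -> [9, 10, 20, 6]
Insert 6: shifted 3 elements -> [6, 9, 10, 20]


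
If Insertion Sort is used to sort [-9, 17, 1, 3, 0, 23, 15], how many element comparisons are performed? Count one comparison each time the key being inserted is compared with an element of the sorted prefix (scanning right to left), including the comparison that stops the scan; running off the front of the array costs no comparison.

Insert 17: -9 <= 17 (stop) = 1 comparison(s) -> [-9, 17, 1, 3, 0, 23, 15]
Insert 1: 17 > 1 (shift), -9 <= 1 (stop) = 2 comparison(s) -> [-9, 1, 17, 3, 0, 23, 15]
Insert 3: 17 > 3 (shift), 1 <= 3 (stop) = 2 comparison(s) -> [-9, 1, 3, 17, 0, 23, 15]
Insert 0: 17 > 0 (shift), 3 > 0 (shift), 1 > 0 (shift), -9 <= 0 (stop) = 4 comparison(s) -> [-9, 0, 1, 3, 17, 23, 15]
Insert 23: 17 <= 23 (stop) = 1 comparison(s) -> [-9, 0, 1, 3, 17, 23, 15]
Insert 15: 23 > 15 (shift), 17 > 15 (shift), 3 <= 15 (stop) = 3 comparison(s) -> [-9, 0, 1, 3, 15, 17, 23]
Total comparisons: 1 + 2 + 2 + 4 + 1 + 3 = 13


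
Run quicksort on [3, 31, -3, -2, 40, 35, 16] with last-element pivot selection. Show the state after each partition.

Partition 1: pivot=16 at index 3 -> [3, -3, -2, 16, 40, 35, 31]
Partition 2: pivot=-2 at index 1 -> [-3, -2, 3, 16, 40, 35, 31]
Partition 3: pivot=31 at index 4 -> [-3, -2, 3, 16, 31, 35, 40]
Partition 4: pivot=40 at index 6 -> [-3, -2, 3, 16, 31, 35, 40]


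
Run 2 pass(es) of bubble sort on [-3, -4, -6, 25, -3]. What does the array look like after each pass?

After pass 1: [-4, -6, -3, -3, 25] (3 swaps)
After pass 2: [-6, -4, -3, -3, 25] (1 swaps)
Total swaps: 4


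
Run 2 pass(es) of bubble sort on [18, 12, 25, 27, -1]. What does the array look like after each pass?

After pass 1: [12, 18, 25, -1, 27] (2 swaps)
After pass 2: [12, 18, -1, 25, 27] (1 swaps)
Total swaps: 3


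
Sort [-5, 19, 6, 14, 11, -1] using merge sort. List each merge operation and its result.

Divide and conquer:
  Merge [19] + [6] -> [6, 19]
  Merge [-5] + [6, 19] -> [-5, 6, 19]
  Merge [11] + [-1] -> [-1, 11]
  Merge [14] + [-1, 11] -> [-1, 11, 14]
  Merge [-5, 6, 19] + [-1, 11, 14] -> [-5, -1, 6, 11, 14, 19]


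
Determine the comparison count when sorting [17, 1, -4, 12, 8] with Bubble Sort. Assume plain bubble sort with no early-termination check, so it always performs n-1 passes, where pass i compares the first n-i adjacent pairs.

Pass 1: compare adjacent pairs (0,1)..(3,4) = 4 comparison(s), 4 swap(s) -> [1, -4, 12, 8, 17]
Pass 2: compare adjacent pairs (0,1)..(2,3) = 3 comparison(s), 2 swap(s) -> [-4, 1, 8, 12, 17]
Pass 3: compare adjacent pairs (0,1)..(1,2) = 2 comparison(s), 0 swap(s) -> [-4, 1, 8, 12, 17]
Pass 4: compare adjacent pairs (0,1)..(0,1) = 1 comparison(s), 0 swap(s) -> [-4, 1, 8, 12, 17]
Total comparisons: 4 + 3 + 2 + 1 = 10


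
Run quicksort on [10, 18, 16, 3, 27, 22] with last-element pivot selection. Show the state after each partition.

Partition 1: pivot=22 at index 4 -> [10, 18, 16, 3, 22, 27]
Partition 2: pivot=3 at index 0 -> [3, 18, 16, 10, 22, 27]
Partition 3: pivot=10 at index 1 -> [3, 10, 16, 18, 22, 27]
Partition 4: pivot=18 at index 3 -> [3, 10, 16, 18, 22, 27]


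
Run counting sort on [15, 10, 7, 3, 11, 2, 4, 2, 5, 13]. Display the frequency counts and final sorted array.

Count array: [0, 0, 2, 1, 1, 1, 0, 1, 0, 0, 1, 1, 0, 1, 0, 1]
(count[i] = number of elements equal to i)
Cumulative count: [0, 0, 2, 3, 4, 5, 5, 6, 6, 6, 7, 8, 8, 9, 9, 10]
Sorted: [2, 2, 3, 4, 5, 7, 10, 11, 13, 15]


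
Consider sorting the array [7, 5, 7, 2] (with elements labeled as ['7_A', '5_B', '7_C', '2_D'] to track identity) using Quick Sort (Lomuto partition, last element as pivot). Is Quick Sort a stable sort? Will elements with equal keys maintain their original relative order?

Trace Quick Sort on the labeled array (the key is the number; the letter only tracks identity):
  Partition indices 0..3 around pivot 2_D -> [2_D, 5_B, 7_C, 7_A]
  Partition indices 1..3 around pivot 7_A -> [2_D, 5_B, 7_C, 7_A]
  Partition indices 1..2 around pivot 7_C -> [2_D, 5_B, 7_C, 7_A]
Final order: [2_D, 5_B, 7_C, 7_A]
Equal keys:
  value 7: originally 7_A, 7_C; after sorting 7_C, 7_A -> order changed
Equal keys were reordered, so Quick Sort is not stable: partition swaps elements across long distances and can reorder equal keys. (One such input is enough; an unstable sort may happen to preserve order on other inputs, but it gives no guarantee.)
Answer: Not stable
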